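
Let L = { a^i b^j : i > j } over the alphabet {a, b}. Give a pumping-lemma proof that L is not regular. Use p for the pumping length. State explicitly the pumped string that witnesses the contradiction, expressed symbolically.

Assume L is regular. Let p be the pumping length given by the pumping lemma.
Choose w = a^{p+1} b^p ∈ L, with |w| = 2p+1 ≥ p.
By the pumping lemma, w = xyz with |xy| ≤ p and |y| > 0.
The first p characters of w are a's, so xy (and hence y) consists only of a's. Write y = a^k, 1 ≤ k ≤ p.
Consider xy^0z = xz = a^{p+1-k} b^p. Since k ≥ 1, the a-count p+1-k is at most p, so i > j fails; thus xz ∉ L.
This is a contradiction; hence L is not regular.

a^{p+1-k} b^p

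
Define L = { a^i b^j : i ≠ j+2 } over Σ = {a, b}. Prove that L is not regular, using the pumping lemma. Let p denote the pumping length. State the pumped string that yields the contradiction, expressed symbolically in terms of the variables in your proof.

a^{p+p!} b^{p+p!-2}

Suppose for contradiction that L is regular, and let p be the pumping length.
Choose w = a^p b^{p+p!-2}. Since p ≠ (p+p!-2)+2 = p+p!, w ∈ L; and |w| ≥ p.
By the pumping lemma, w = xyz with |xy| ≤ p and |y| ≥ 1.
Because |xy| ≤ p and w begins with p copies of a, we have y = a^k with 1 ≤ k ≤ p.
Since 1 ≤ k ≤ p, k divides p!; set t = 1 + p!/k. Then xy^t z has p + (p!/k)·k = p + p! copies of a. Now the a-count is p+p! and (b-count)+2 = (p+p!-2)+2 = p+p!, so i ≠ j+2 fails. So xy^t z = a^{p+p!} b^{p+p!-2} ∉ L.
Contradiction. Therefore L is not regular.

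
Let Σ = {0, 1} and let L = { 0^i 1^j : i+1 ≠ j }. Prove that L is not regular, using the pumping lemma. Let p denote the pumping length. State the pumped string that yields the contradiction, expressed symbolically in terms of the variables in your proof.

0^{p+p!} 1^{p+p!+1}

Toward a contradiction, assume L is regular with pumping length p.
Choose w = 0^p 1^{p+p!+1}. Since p ≠ (p+p!+1)-1 = p+p!, w ∈ L; and |w| ≥ p.
Write w = xyz as guaranteed by the lemma, with |xy| ≤ p and y is nonempty.
The first p characters of w are 0's, so xy (and hence y) consists only of 0's. Write y = 0^k, 1 ≤ k ≤ p.
Since 1 ≤ k ≤ p, k divides p!; set t = 1 + p!/k. Then xy^t z has p + (p!/k)·k = p + p! copies of 0. Now the 0-count is p+p! and (1-count)-1 = (p+p!+1)-1 = p+p!, so i+1 ≠ j fails. So xy^t z = 0^{p+p!} 1^{p+p!+1} ∉ L.
This is a contradiction; hence L is not regular.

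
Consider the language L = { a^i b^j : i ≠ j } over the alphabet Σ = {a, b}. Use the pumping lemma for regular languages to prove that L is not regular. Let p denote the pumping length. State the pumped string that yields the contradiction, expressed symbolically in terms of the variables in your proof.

Toward a contradiction, assume L is regular with pumping length p.
Choose w = a^p b^{p+p!}. Since p ≠ p+p!, w ∈ L; and |w| ≥ p.
By the pumping lemma, w = xyz with |xy| ≤ p and |y| > 0.
Because |xy| ≤ p and w begins with p copies of a, we have y = a^k with 1 ≤ k ≤ p.
Since 1 ≤ k ≤ p, k divides p!; set t = 1 + p!/k. Then xy^t z has p + (p!/k)·k = p + p! copies of a. Now the a-count equals the b-count, so i ≠ j fails. So xy^t z = a^{p+p!} b^{p+p!} ∉ L.
This is a contradiction; hence L is not regular.

a^{p+p!} b^{p+p!}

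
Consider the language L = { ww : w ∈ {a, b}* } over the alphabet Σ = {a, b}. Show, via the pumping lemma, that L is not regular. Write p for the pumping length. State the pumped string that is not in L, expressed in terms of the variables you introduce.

Assume L is regular; let p be its pumping constant.
Take w = a^p b^p a^p b^p = uu where u = a^pb^p; then w ∈ L and |w| = 4p ≥ p.
Write w = xyz as guaranteed by the lemma, with |xy| ≤ p and |y| ≥ 1.
Since the first p symbols of w are all a's and |xy| ≤ p, y lies entirely in the leading a-block: y = a^k for some k with 1 ≤ k ≤ p.
Pump with i = 2: xy^2z = a^{p+k} b^p a^p b^p, of length 4p+k. Suppose this equals vv. The string starts with a and ends with b, so v does too; thus the boundary between the two copies of v is a b→a transition. There is exactly one such transition, at position 2p+k, so |v| = 2p+k and |vv| = 4p+2k ≠ 4p+k since k ≥ 1. So xy^2z ∉ L.
Contradiction. Therefore L is not regular.

a^{p+k} b^p a^p b^p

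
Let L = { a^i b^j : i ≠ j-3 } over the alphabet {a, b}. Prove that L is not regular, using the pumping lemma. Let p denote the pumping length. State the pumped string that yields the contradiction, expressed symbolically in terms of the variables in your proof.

a^{p+p!} b^{p+p!+3}

Assume L is regular. Let p be the pumping length given by the pumping lemma.
Choose w = a^p b^{p+p!+3}. Since p ≠ (p+p!+3)-3 = p+p!, w ∈ L; and |w| ≥ p.
By the pumping lemma, w = xyz with |xy| ≤ p and |y| ≥ 1.
The first p characters of w are a's, so xy (and hence y) consists only of a's. Write y = a^k, 1 ≤ k ≤ p.
Since 1 ≤ k ≤ p, k divides p!; set t = 1 + p!/k. Then xy^t z has p + (p!/k)·k = p + p! copies of a. Now the a-count is p+p! and (b-count)-3 = (p+p!+3)-3 = p+p!, so i ≠ j-3 fails. So xy^t z = a^{p+p!} b^{p+p!+3} ∉ L.
Contradiction. Therefore L is not regular.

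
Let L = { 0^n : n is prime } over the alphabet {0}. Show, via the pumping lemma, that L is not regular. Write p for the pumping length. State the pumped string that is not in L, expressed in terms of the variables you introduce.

0^{q(1+k)}

Assume L is regular. Let p be the pumping length given by the pumping lemma.
Let q be a prime with q ≥ p+2 (infinitely many primes exist), and take w = 0^q ∈ L with |w| = q ≥ p.
By the pumping lemma, w = xyz with |xy| ≤ p and |y| ≥ 1.
Then y = 0^k for some k with 1 ≤ k ≤ p.
Since 1 ≤ k ≤ p, |xz| = q-k. Pump with i = q+1: |xy^{q+1}z| = (q-k)+(q+1)k = q+qk = q(1+k), which is composite (both factors ≥ 2). So xy^{q+1}z = 0^{q(1+k)} ∉ L.
Contradiction. Therefore L is not regular.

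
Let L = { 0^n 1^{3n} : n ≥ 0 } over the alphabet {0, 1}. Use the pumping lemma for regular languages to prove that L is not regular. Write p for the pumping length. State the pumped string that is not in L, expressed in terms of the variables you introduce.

0^{p+k} 1^{3p}

Assume L is regular; let p be its pumping constant.
Take w = 0^p 1^{3p}. Then w ∈ L and |w| = 4p ≥ p.
By the pumping lemma, w = xyz with |xy| ≤ p and |y| > 0.
Because |xy| ≤ p and w begins with p copies of 0, we have y = 0^k with 1 ≤ k ≤ p.
Pump with i = 2: xy^2z = 0^{p+k} 1^{3p}. For this to lie in L we would need 3p = 3(p+k), which forces k = 0. But k ≥ 1, so xy^2z ∉ L.
This contradicts the pumping lemma, so L is not regular.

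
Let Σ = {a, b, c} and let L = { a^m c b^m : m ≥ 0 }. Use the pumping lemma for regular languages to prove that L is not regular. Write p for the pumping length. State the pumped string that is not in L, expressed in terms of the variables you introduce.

a^{p+k} c b^p

Assume L is regular; let p be its pumping constant.
Take w = a^p c b^p ∈ L with |w| = 2p+1 ≥ p.
The pumping lemma gives a decomposition w = xyz where |xy| ≤ p and y is nonempty.
Since the first p symbols of w are all a's and |xy| ≤ p, y lies entirely in the leading a-block: y = a^k for some k with 1 ≤ k ≤ p.
Pump with i = 2: xy^2z = a^{p+k} c b^p, which would require p+k = p. But k ≥ 1, so xy^2z ∉ L.
This is a contradiction; hence L is not regular.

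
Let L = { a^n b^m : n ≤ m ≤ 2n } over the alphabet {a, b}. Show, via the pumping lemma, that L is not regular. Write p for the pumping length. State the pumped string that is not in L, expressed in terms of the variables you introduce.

a^{p+k} b^p

Assume L is regular; let p be its pumping constant.
Take w = a^p b^p ∈ L (since p ≤ p ≤ 2p), with |w| = 2p ≥ p.
By the pumping lemma, w = xyz with |xy| ≤ p and |y| > 0.
Since the first p symbols of w are all a's and |xy| ≤ p, y lies entirely in the leading a-block: y = a^k for some k with 1 ≤ k ≤ p.
Pump with i = 2: xy^2z = a^{p+k} b^p. Now n = p+k > p = m, so the condition n ≤ m fails. Thus xy^2z ∉ L.
Contradiction. Therefore L is not regular.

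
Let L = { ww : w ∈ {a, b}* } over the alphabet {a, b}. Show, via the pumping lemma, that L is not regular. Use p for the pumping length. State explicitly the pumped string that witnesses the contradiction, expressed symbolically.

Assume L is regular; let p be its pumping constant.
Take w = a^p b^p a^p b^p = uu where u = a^pb^p; then w ∈ L and |w| = 4p ≥ p.
Write w = xyz as guaranteed by the lemma, with |xy| ≤ p and |y| ≥ 1.
Because |xy| ≤ p and w begins with p copies of a, we have y = a^k with 1 ≤ k ≤ p.
Pump with i = 2: xy^2z = a^{p+k} b^p a^p b^p, of length 4p+k. Suppose this equals vv. The string starts with a and ends with b, so v does too; thus the boundary between the two copies of v is a b→a transition. There is exactly one such transition, at position 2p+k, so |v| = 2p+k and |vv| = 4p+2k ≠ 4p+k since k ≥ 1. So xy^2z ∉ L.
This is a contradiction; hence L is not regular.

a^{p+k} b^p a^p b^p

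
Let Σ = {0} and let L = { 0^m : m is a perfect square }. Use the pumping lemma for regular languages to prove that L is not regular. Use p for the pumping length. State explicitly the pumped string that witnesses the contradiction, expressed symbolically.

0^{p²+k}

Suppose for contradiction that L is regular, and let p be the pumping length.
Take w = 0^{p²} ∈ L with |w| = p² ≥ p.
By the pumping lemma, w = xyz with |xy| ≤ p and |y| ≥ 1.
Then y = 0^k for some k with 1 ≤ k ≤ p.
Pump with i = 2: xy^2z = 0^{p²+k}. Since 1 ≤ k ≤ p, p² < p²+k ≤ p²+p < (p+1)², so p²+k lies strictly between consecutive squares and is not a perfect square. So xy^2z ∉ L.
Contradiction. Therefore L is not regular.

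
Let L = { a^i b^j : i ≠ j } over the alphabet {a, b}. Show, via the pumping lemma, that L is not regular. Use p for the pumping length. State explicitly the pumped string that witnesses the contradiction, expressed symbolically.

Assume L is regular; let p be its pumping constant.
Choose w = a^p b^{p+p!}. Since p ≠ p+p!, w ∈ L; and |w| ≥ p.
Write w = xyz as guaranteed by the lemma, with |xy| ≤ p and y is nonempty.
Because |xy| ≤ p and w begins with p copies of a, we have y = a^k with 1 ≤ k ≤ p.
Since 1 ≤ k ≤ p, k divides p!; set t = 1 + p!/k. Then xy^t z has p + (p!/k)·k = p + p! copies of a. Now the a-count equals the b-count, so i ≠ j fails. So xy^t z = a^{p+p!} b^{p+p!} ∉ L.
This is a contradiction; hence L is not regular.

a^{p+p!} b^{p+p!}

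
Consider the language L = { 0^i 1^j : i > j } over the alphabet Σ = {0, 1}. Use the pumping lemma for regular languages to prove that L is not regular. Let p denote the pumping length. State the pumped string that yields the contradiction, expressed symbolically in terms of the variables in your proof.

0^{p+1-k} 1^p

Toward a contradiction, assume L is regular with pumping length p.
Choose w = 0^{p+1} 1^p ∈ L, with |w| = 2p+1 ≥ p.
By the pumping lemma, w = xyz with |xy| ≤ p and y is nonempty.
Because |xy| ≤ p and w begins with p copies of 0, we have y = 0^k with 1 ≤ k ≤ p.
Consider xy^0z = xz = 0^{p+1-k} 1^p. Since k ≥ 1, the 0-count p+1-k is at most p, so i > j fails; thus xz ∉ L.
This contradicts the pumping lemma, so L is not regular.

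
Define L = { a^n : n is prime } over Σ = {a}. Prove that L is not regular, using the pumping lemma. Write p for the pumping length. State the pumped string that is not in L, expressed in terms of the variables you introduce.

Toward a contradiction, assume L is regular with pumping length p.
Let q be a prime with q ≥ p+2 (infinitely many primes exist), and take w = a^q ∈ L with |w| = q ≥ p.
The pumping lemma gives a decomposition w = xyz where |xy| ≤ p and y is nonempty.
Then y = a^k for some k with 1 ≤ k ≤ p.
Since 1 ≤ k ≤ p, |xz| = q-k. Pump with i = q+1: |xy^{q+1}z| = (q-k)+(q+1)k = q+qk = q(1+k), which is composite (both factors ≥ 2). So xy^{q+1}z = a^{q(1+k)} ∉ L.
This is a contradiction; hence L is not regular.

a^{q(1+k)}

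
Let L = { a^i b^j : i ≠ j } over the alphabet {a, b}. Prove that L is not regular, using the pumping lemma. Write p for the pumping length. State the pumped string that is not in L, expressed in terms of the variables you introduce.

Suppose for contradiction that L is regular, and let p be the pumping length.
Choose w = a^p b^{p+p!}. Since p ≠ p+p!, w ∈ L; and |w| ≥ p.
By the pumping lemma, w = xyz with |xy| ≤ p and |y| ≥ 1.
The first p characters of w are a's, so xy (and hence y) consists only of a's. Write y = a^k, 1 ≤ k ≤ p.
Since 1 ≤ k ≤ p, k divides p!; set t = 1 + p!/k. Then xy^t z has p + (p!/k)·k = p + p! copies of a. Now the a-count equals the b-count, so i ≠ j fails. So xy^t z = a^{p+p!} b^{p+p!} ∉ L.
This is a contradiction; hence L is not regular.

a^{p+p!} b^{p+p!}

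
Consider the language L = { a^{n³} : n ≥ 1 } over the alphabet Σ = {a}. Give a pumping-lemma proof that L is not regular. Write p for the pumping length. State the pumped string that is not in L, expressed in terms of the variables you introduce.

a^{p³+k}

Assume L is regular; let p be its pumping constant.
Take w = a^{p³} ∈ L with |w| = p³ ≥ p.
By the pumping lemma, w = xyz with |xy| ≤ p and y is nonempty.
Then y = a^k for some k with 1 ≤ k ≤ p.
Pump with i = 2: xy^2z = a^{p³+k}. Since 1 ≤ k ≤ p, p³ < p³+k ≤ p³+p < p³+3p²+3p+1 = (p+1)³, so p³+k is not a perfect cube. So xy^2z ∉ L.
This contradicts the pumping lemma, so L is not regular.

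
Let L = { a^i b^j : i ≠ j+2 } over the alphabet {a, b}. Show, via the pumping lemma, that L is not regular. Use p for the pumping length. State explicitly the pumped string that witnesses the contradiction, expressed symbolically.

a^{p+p!} b^{p+p!-2}

Assume L is regular. Let p be the pumping length given by the pumping lemma.
Choose w = a^p b^{p+p!-2}. Since p ≠ (p+p!-2)+2 = p+p!, w ∈ L; and |w| ≥ p.
By the pumping lemma, w = xyz with |xy| ≤ p and |y| ≥ 1.
Since the first p symbols of w are all a's and |xy| ≤ p, y lies entirely in the leading a-block: y = a^k for some k with 1 ≤ k ≤ p.
Since 1 ≤ k ≤ p, k divides p!; set t = 1 + p!/k. Then xy^t z has p + (p!/k)·k = p + p! copies of a. Now the a-count is p+p! and (b-count)+2 = (p+p!-2)+2 = p+p!, so i ≠ j+2 fails. So xy^t z = a^{p+p!} b^{p+p!-2} ∉ L.
Contradiction. Therefore L is not regular.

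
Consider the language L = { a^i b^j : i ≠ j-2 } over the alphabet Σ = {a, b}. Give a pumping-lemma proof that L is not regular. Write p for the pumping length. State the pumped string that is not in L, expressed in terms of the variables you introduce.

a^{p+p!} b^{p+p!+2}

Assume L is regular; let p be its pumping constant.
Choose w = a^p b^{p+p!+2}. Since p ≠ (p+p!+2)-2 = p+p!, w ∈ L; and |w| ≥ p.
By the pumping lemma, w = xyz with |xy| ≤ p and |y| ≥ 1.
Because |xy| ≤ p and w begins with p copies of a, we have y = a^k with 1 ≤ k ≤ p.
Since 1 ≤ k ≤ p, k divides p!; set t = 1 + p!/k. Then xy^t z has p + (p!/k)·k = p + p! copies of a. Now the a-count is p+p! and (b-count)-2 = (p+p!+2)-2 = p+p!, so i ≠ j-2 fails. So xy^t z = a^{p+p!} b^{p+p!+2} ∉ L.
This contradicts the pumping lemma, so L is not regular.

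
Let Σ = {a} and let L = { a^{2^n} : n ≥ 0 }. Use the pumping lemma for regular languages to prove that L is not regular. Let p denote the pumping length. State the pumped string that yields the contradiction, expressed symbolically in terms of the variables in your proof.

Toward a contradiction, assume L is regular with pumping length p.
Take w = a^{2^p} ∈ L with |w| = 2^p ≥ p.
Write w = xyz as guaranteed by the lemma, with |xy| ≤ p and |y| > 0.
Then y = a^k for some k with 1 ≤ k ≤ p.
Pump with i = 2: xy^2z = a^{2^p+k}. Since 1 ≤ k ≤ p < 2^p, we have 2^p < 2^p+k < 2^{p+1}, so 2^p+k is not a power of 2. So xy^2z ∉ L.
Contradiction. Therefore L is not regular.

a^{2^p+k}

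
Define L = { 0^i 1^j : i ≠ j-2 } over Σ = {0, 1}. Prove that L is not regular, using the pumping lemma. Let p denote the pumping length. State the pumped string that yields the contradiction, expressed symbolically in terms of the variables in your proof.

Assume L is regular. Let p be the pumping length given by the pumping lemma.
Choose w = 0^p 1^{p+p!+2}. Since p ≠ (p+p!+2)-2 = p+p!, w ∈ L; and |w| ≥ p.
Write w = xyz as guaranteed by the lemma, with |xy| ≤ p and y is nonempty.
The first p characters of w are 0's, so xy (and hence y) consists only of 0's. Write y = 0^k, 1 ≤ k ≤ p.
Since 1 ≤ k ≤ p, k divides p!; set t = 1 + p!/k. Then xy^t z has p + (p!/k)·k = p + p! copies of 0. Now the 0-count is p+p! and (1-count)-2 = (p+p!+2)-2 = p+p!, so i ≠ j-2 fails. So xy^t z = 0^{p+p!} 1^{p+p!+2} ∉ L.
Contradiction. Therefore L is not regular.

0^{p+p!} 1^{p+p!+2}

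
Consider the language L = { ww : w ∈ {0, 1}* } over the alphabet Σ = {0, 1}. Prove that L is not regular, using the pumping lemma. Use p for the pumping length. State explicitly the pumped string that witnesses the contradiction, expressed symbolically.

Suppose for contradiction that L is regular, and let p be the pumping length.
Take w = 0^p 1^p 0^p 1^p = uu where u = 0^p1^p; then w ∈ L and |w| = 4p ≥ p.
By the pumping lemma, w = xyz with |xy| ≤ p and |y| > 0.
Since the first p symbols of w are all 0's and |xy| ≤ p, y lies entirely in the leading 0-block: y = 0^k for some k with 1 ≤ k ≤ p.
Pump with i = 2: xy^2z = 0^{p+k} 1^p 0^p 1^p, of length 4p+k. Suppose this equals vv. The string starts with 0 and ends with 1, so v does too; thus the boundary between the two copies of v is a 1→0 transition. There is exactly one such transition, at position 2p+k, so |v| = 2p+k and |vv| = 4p+2k ≠ 4p+k since k ≥ 1. So xy^2z ∉ L.
Contradiction. Therefore L is not regular.

0^{p+k} 1^p 0^p 1^p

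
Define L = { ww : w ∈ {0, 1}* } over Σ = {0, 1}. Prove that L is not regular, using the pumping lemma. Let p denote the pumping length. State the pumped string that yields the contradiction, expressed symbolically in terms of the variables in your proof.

0^{p+k} 1^p 0^p 1^p

Toward a contradiction, assume L is regular with pumping length p.
Take w = 0^p 1^p 0^p 1^p = uu where u = 0^p1^p; then w ∈ L and |w| = 4p ≥ p.
By the pumping lemma, w = xyz with |xy| ≤ p and y is nonempty.
Because |xy| ≤ p and w begins with p copies of 0, we have y = 0^k with 1 ≤ k ≤ p.
Pump with i = 2: xy^2z = 0^{p+k} 1^p 0^p 1^p, of length 4p+k. Suppose this equals vv. The string starts with 0 and ends with 1, so v does too; thus the boundary between the two copies of v is a 1→0 transition. There is exactly one such transition, at position 2p+k, so |v| = 2p+k and |vv| = 4p+2k ≠ 4p+k since k ≥ 1. So xy^2z ∉ L.
Contradiction. Therefore L is not regular.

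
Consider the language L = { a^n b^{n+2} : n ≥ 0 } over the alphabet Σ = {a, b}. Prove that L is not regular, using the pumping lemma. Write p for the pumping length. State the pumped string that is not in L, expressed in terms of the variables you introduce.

Suppose for contradiction that L is regular, and let p be the pumping length.
Choose w = a^p b^{p+2}, which is in L with |w| = 2p+2 ≥ p.
The pumping lemma gives a decomposition w = xyz where |xy| ≤ p and y is nonempty.
The first p characters of w are a's, so xy (and hence y) consists only of a's. Write y = a^k, 1 ≤ k ≤ p.
Pump with i = 2: xy^2z = a^{p+k} b^{p+2}. For this to lie in L we would need p+2 = (p+k)+2, which forces k = 0. But k ≥ 1, so xy^2z ∉ L.
This is a contradiction; hence L is not regular.

a^{p+k} b^{p+2}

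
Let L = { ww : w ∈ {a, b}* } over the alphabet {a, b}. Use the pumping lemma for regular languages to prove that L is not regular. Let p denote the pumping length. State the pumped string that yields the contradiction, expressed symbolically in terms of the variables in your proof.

a^{p+k} b^p a^p b^p

Assume L is regular. Let p be the pumping length given by the pumping lemma.
Take w = a^p b^p a^p b^p = uu where u = a^pb^p; then w ∈ L and |w| = 4p ≥ p.
The pumping lemma gives a decomposition w = xyz where |xy| ≤ p and |y| ≥ 1.
Because |xy| ≤ p and w begins with p copies of a, we have y = a^k with 1 ≤ k ≤ p.
Pump with i = 2: xy^2z = a^{p+k} b^p a^p b^p, of length 4p+k. Suppose this equals vv. The string starts with a and ends with b, so v does too; thus the boundary between the two copies of v is a b→a transition. There is exactly one such transition, at position 2p+k, so |v| = 2p+k and |vv| = 4p+2k ≠ 4p+k since k ≥ 1. So xy^2z ∉ L.
Contradiction. Therefore L is not regular.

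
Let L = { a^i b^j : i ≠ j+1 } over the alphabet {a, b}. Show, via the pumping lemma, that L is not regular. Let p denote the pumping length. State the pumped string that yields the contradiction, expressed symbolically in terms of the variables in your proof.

a^{p+p!} b^{p+p!-1}

Assume L is regular; let p be its pumping constant.
Choose w = a^p b^{p+p!-1}. Since p ≠ (p+p!-1)+1 = p+p!, w ∈ L; and |w| ≥ p.
The pumping lemma gives a decomposition w = xyz where |xy| ≤ p and |y| ≥ 1.
The first p characters of w are a's, so xy (and hence y) consists only of a's. Write y = a^k, 1 ≤ k ≤ p.
Since 1 ≤ k ≤ p, k divides p!; set t = 1 + p!/k. Then xy^t z has p + (p!/k)·k = p + p! copies of a. Now the a-count is p+p! and (b-count)+1 = (p+p!-1)+1 = p+p!, so i ≠ j+1 fails. So xy^t z = a^{p+p!} b^{p+p!-1} ∉ L.
Contradiction. Therefore L is not regular.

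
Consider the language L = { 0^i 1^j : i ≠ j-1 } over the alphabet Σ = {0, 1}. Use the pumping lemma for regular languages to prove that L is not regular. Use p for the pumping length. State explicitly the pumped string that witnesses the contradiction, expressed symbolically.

Toward a contradiction, assume L is regular with pumping length p.
Choose w = 0^p 1^{p+p!+1}. Since p ≠ (p+p!+1)-1 = p+p!, w ∈ L; and |w| ≥ p.
The pumping lemma gives a decomposition w = xyz where |xy| ≤ p and y is nonempty.
Because |xy| ≤ p and w begins with p copies of 0, we have y = 0^k with 1 ≤ k ≤ p.
Since 1 ≤ k ≤ p, k divides p!; set t = 1 + p!/k. Then xy^t z has p + (p!/k)·k = p + p! copies of 0. Now the 0-count is p+p! and (1-count)-1 = (p+p!+1)-1 = p+p!, so i ≠ j-1 fails. So xy^t z = 0^{p+p!} 1^{p+p!+1} ∉ L.
This is a contradiction; hence L is not regular.

0^{p+p!} 1^{p+p!+1}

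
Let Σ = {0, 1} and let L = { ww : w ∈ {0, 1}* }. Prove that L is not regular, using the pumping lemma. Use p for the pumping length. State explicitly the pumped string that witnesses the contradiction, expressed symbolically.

Assume L is regular. Let p be the pumping length given by the pumping lemma.
Take w = 0^p 1^p 0^p 1^p = uu where u = 0^p1^p; then w ∈ L and |w| = 4p ≥ p.
By the pumping lemma, w = xyz with |xy| ≤ p and |y| ≥ 1.
The first p characters of w are 0's, so xy (and hence y) consists only of 0's. Write y = 0^k, 1 ≤ k ≤ p.
Pump with i = 2: xy^2z = 0^{p+k} 1^p 0^p 1^p, of length 4p+k. Suppose this equals vv. The string starts with 0 and ends with 1, so v does too; thus the boundary between the two copies of v is a 1→0 transition. There is exactly one such transition, at position 2p+k, so |v| = 2p+k and |vv| = 4p+2k ≠ 4p+k since k ≥ 1. So xy^2z ∉ L.
This contradicts the pumping lemma, so L is not regular.

0^{p+k} 1^p 0^p 1^p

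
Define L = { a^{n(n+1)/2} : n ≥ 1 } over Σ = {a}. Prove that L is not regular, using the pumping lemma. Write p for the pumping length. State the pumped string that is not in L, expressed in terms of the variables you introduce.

a^{p(p+1)/2+k}

Suppose for contradiction that L is regular, and let p be the pumping length.
Take w = a^{p(p+1)/2} ∈ L with |w| = p(p+1)/2 ≥ p.
Write w = xyz as guaranteed by the lemma, with |xy| ≤ p and |y| > 0.
Then y = a^k for some k with 1 ≤ k ≤ p.
Pump with i = 2: xy^2z = a^{p(p+1)/2+k}. Since 1 ≤ k ≤ p, p(p+1)/2 < p(p+1)/2+k ≤ p(p+1)/2+p < (p+1)(p+2)/2, so p(p+1)/2+k is strictly between consecutive triangular numbers. So xy^2z ∉ L.
This is a contradiction; hence L is not regular.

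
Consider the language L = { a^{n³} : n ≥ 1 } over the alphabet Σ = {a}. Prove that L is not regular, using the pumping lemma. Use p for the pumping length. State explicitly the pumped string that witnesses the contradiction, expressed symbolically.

Assume L is regular; let p be its pumping constant.
Take w = a^{p³} ∈ L with |w| = p³ ≥ p.
By the pumping lemma, w = xyz with |xy| ≤ p and y is nonempty.
Then y = a^k for some k with 1 ≤ k ≤ p.
Pump with i = 2: xy^2z = a^{p³+k}. Since 1 ≤ k ≤ p, p³ < p³+k ≤ p³+p < p³+3p²+3p+1 = (p+1)³, so p³+k is not a perfect cube. So xy^2z ∉ L.
This contradicts the pumping lemma, so L is not regular.

a^{p³+k}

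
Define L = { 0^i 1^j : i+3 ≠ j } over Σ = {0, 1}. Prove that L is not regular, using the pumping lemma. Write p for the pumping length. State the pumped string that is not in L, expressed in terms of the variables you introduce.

Toward a contradiction, assume L is regular with pumping length p.
Choose w = 0^p 1^{p+p!+3}. Since p ≠ (p+p!+3)-3 = p+p!, w ∈ L; and |w| ≥ p.
By the pumping lemma, w = xyz with |xy| ≤ p and y is nonempty.
Since the first p symbols of w are all 0's and |xy| ≤ p, y lies entirely in the leading 0-block: y = 0^k for some k with 1 ≤ k ≤ p.
Since 1 ≤ k ≤ p, k divides p!; set t = 1 + p!/k. Then xy^t z has p + (p!/k)·k = p + p! copies of 0. Now the 0-count is p+p! and (1-count)-3 = (p+p!+3)-3 = p+p!, so i+3 ≠ j fails. So xy^t z = 0^{p+p!} 1^{p+p!+3} ∉ L.
This is a contradiction; hence L is not regular.

0^{p+p!} 1^{p+p!+3}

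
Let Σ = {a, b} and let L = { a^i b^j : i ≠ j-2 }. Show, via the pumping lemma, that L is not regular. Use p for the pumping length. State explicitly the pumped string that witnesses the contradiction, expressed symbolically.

a^{p+p!} b^{p+p!+2}

Suppose for contradiction that L is regular, and let p be the pumping length.
Choose w = a^p b^{p+p!+2}. Since p ≠ (p+p!+2)-2 = p+p!, w ∈ L; and |w| ≥ p.
Write w = xyz as guaranteed by the lemma, with |xy| ≤ p and |y| ≥ 1.
Since the first p symbols of w are all a's and |xy| ≤ p, y lies entirely in the leading a-block: y = a^k for some k with 1 ≤ k ≤ p.
Since 1 ≤ k ≤ p, k divides p!; set t = 1 + p!/k. Then xy^t z has p + (p!/k)·k = p + p! copies of a. Now the a-count is p+p! and (b-count)-2 = (p+p!+2)-2 = p+p!, so i ≠ j-2 fails. So xy^t z = a^{p+p!} b^{p+p!+2} ∉ L.
This contradicts the pumping lemma, so L is not regular.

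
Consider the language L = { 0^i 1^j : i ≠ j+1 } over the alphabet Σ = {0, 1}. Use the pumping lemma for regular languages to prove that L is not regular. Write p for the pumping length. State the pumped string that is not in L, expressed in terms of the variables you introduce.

0^{p+p!} 1^{p+p!-1}

Assume L is regular. Let p be the pumping length given by the pumping lemma.
Choose w = 0^p 1^{p+p!-1}. Since p ≠ (p+p!-1)+1 = p+p!, w ∈ L; and |w| ≥ p.
Write w = xyz as guaranteed by the lemma, with |xy| ≤ p and y is nonempty.
Since the first p symbols of w are all 0's and |xy| ≤ p, y lies entirely in the leading 0-block: y = 0^k for some k with 1 ≤ k ≤ p.
Since 1 ≤ k ≤ p, k divides p!; set t = 1 + p!/k. Then xy^t z has p + (p!/k)·k = p + p! copies of 0. Now the 0-count is p+p! and (1-count)+1 = (p+p!-1)+1 = p+p!, so i ≠ j+1 fails. So xy^t z = 0^{p+p!} 1^{p+p!-1} ∉ L.
Contradiction. Therefore L is not regular.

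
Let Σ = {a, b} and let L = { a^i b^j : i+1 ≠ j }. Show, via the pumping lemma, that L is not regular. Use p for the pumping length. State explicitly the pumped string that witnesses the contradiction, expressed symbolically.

Assume L is regular; let p be its pumping constant.
Choose w = a^p b^{p+p!+1}. Since p ≠ (p+p!+1)-1 = p+p!, w ∈ L; and |w| ≥ p.
The pumping lemma gives a decomposition w = xyz where |xy| ≤ p and y is nonempty.
Since the first p symbols of w are all a's and |xy| ≤ p, y lies entirely in the leading a-block: y = a^k for some k with 1 ≤ k ≤ p.
Since 1 ≤ k ≤ p, k divides p!; set t = 1 + p!/k. Then xy^t z has p + (p!/k)·k = p + p! copies of a. Now the a-count is p+p! and (b-count)-1 = (p+p!+1)-1 = p+p!, so i+1 ≠ j fails. So xy^t z = a^{p+p!} b^{p+p!+1} ∉ L.
This contradicts the pumping lemma, so L is not regular.

a^{p+p!} b^{p+p!+1}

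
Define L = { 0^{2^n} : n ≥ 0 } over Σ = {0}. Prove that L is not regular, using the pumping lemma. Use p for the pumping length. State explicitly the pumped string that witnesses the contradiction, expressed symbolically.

0^{2^p+k}

Assume L is regular. Let p be the pumping length given by the pumping lemma.
Take w = 0^{2^p} ∈ L with |w| = 2^p ≥ p.
The pumping lemma gives a decomposition w = xyz where |xy| ≤ p and y is nonempty.
Then y = 0^k for some k with 1 ≤ k ≤ p.
Pump with i = 2: xy^2z = 0^{2^p+k}. Since 1 ≤ k ≤ p < 2^p, we have 2^p < 2^p+k < 2^{p+1}, so 2^p+k is not a power of 2. So xy^2z ∉ L.
This contradicts the pumping lemma, so L is not regular.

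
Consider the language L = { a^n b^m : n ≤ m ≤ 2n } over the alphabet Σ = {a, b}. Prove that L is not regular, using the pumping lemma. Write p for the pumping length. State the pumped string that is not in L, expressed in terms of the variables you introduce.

Assume L is regular; let p be its pumping constant.
Take w = a^p b^p ∈ L (since p ≤ p ≤ 2p), with |w| = 2p ≥ p.
Write w = xyz as guaranteed by the lemma, with |xy| ≤ p and |y| ≥ 1.
Because |xy| ≤ p and w begins with p copies of a, we have y = a^k with 1 ≤ k ≤ p.
Pump with i = 2: xy^2z = a^{p+k} b^p. Now n = p+k > p = m, so the condition n ≤ m fails. Thus xy^2z ∉ L.
Contradiction. Therefore L is not regular.

a^{p+k} b^p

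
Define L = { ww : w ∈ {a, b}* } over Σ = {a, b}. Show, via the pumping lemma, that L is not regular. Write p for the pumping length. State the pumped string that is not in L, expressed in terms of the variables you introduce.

Assume L is regular. Let p be the pumping length given by the pumping lemma.
Take w = a^p b^p a^p b^p = uu where u = a^pb^p; then w ∈ L and |w| = 4p ≥ p.
Write w = xyz as guaranteed by the lemma, with |xy| ≤ p and |y| ≥ 1.
Since the first p symbols of w are all a's and |xy| ≤ p, y lies entirely in the leading a-block: y = a^k for some k with 1 ≤ k ≤ p.
Pump with i = 2: xy^2z = a^{p+k} b^p a^p b^p, of length 4p+k. Suppose this equals vv. The string starts with a and ends with b, so v does too; thus the boundary between the two copies of v is a b→a transition. There is exactly one such transition, at position 2p+k, so |v| = 2p+k and |vv| = 4p+2k ≠ 4p+k since k ≥ 1. So xy^2z ∉ L.
This contradicts the pumping lemma, so L is not regular.

a^{p+k} b^p a^p b^p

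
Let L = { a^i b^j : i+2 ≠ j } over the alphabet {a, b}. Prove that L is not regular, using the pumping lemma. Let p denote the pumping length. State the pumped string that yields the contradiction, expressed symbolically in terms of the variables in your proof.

Toward a contradiction, assume L is regular with pumping length p.
Choose w = a^p b^{p+p!+2}. Since p ≠ (p+p!+2)-2 = p+p!, w ∈ L; and |w| ≥ p.
By the pumping lemma, w = xyz with |xy| ≤ p and |y| > 0.
Since the first p symbols of w are all a's and |xy| ≤ p, y lies entirely in the leading a-block: y = a^k for some k with 1 ≤ k ≤ p.
Since 1 ≤ k ≤ p, k divides p!; set t = 1 + p!/k. Then xy^t z has p + (p!/k)·k = p + p! copies of a. Now the a-count is p+p! and (b-count)-2 = (p+p!+2)-2 = p+p!, so i+2 ≠ j fails. So xy^t z = a^{p+p!} b^{p+p!+2} ∉ L.
Contradiction. Therefore L is not regular.

a^{p+p!} b^{p+p!+2}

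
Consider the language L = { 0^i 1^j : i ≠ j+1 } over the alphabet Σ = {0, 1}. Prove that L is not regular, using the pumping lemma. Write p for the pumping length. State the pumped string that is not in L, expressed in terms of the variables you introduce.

Assume L is regular; let p be its pumping constant.
Choose w = 0^p 1^{p+p!-1}. Since p ≠ (p+p!-1)+1 = p+p!, w ∈ L; and |w| ≥ p.
Write w = xyz as guaranteed by the lemma, with |xy| ≤ p and |y| ≥ 1.
Since the first p symbols of w are all 0's and |xy| ≤ p, y lies entirely in the leading 0-block: y = 0^k for some k with 1 ≤ k ≤ p.
Since 1 ≤ k ≤ p, k divides p!; set t = 1 + p!/k. Then xy^t z has p + (p!/k)·k = p + p! copies of 0. Now the 0-count is p+p! and (1-count)+1 = (p+p!-1)+1 = p+p!, so i ≠ j+1 fails. So xy^t z = 0^{p+p!} 1^{p+p!-1} ∉ L.
This contradicts the pumping lemma, so L is not regular.

0^{p+p!} 1^{p+p!-1}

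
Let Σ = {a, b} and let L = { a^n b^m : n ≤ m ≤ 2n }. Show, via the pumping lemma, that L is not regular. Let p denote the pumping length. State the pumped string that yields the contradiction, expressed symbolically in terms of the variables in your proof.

a^{p+k} b^p

Toward a contradiction, assume L is regular with pumping length p.
Take w = a^p b^p ∈ L (since p ≤ p ≤ 2p), with |w| = 2p ≥ p.
By the pumping lemma, w = xyz with |xy| ≤ p and |y| > 0.
The first p characters of w are a's, so xy (and hence y) consists only of a's. Write y = a^k, 1 ≤ k ≤ p.
Pump with i = 2: xy^2z = a^{p+k} b^p. Now n = p+k > p = m, so the condition n ≤ m fails. Thus xy^2z ∉ L.
This is a contradiction; hence L is not regular.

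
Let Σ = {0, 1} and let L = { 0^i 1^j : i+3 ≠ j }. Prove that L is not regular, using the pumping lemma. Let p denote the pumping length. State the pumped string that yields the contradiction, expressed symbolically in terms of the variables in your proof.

Assume L is regular. Let p be the pumping length given by the pumping lemma.
Choose w = 0^p 1^{p+p!+3}. Since p ≠ (p+p!+3)-3 = p+p!, w ∈ L; and |w| ≥ p.
Write w = xyz as guaranteed by the lemma, with |xy| ≤ p and y is nonempty.
Because |xy| ≤ p and w begins with p copies of 0, we have y = 0^k with 1 ≤ k ≤ p.
Since 1 ≤ k ≤ p, k divides p!; set t = 1 + p!/k. Then xy^t z has p + (p!/k)·k = p + p! copies of 0. Now the 0-count is p+p! and (1-count)-3 = (p+p!+3)-3 = p+p!, so i+3 ≠ j fails. So xy^t z = 0^{p+p!} 1^{p+p!+3} ∉ L.
Contradiction. Therefore L is not regular.

0^{p+p!} 1^{p+p!+3}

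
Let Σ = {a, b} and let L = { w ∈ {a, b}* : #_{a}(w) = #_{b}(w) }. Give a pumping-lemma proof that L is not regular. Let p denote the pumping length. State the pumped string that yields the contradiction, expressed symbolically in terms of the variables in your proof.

Assume L is regular; let p be its pumping constant.
Choose w = a^p b^p ∈ L with |w| = 2p ≥ p.
Write w = xyz as guaranteed by the lemma, with |xy| ≤ p and y is nonempty.
The first p characters of w are a's, so xy (and hence y) consists only of a's. Write y = a^k, 1 ≤ k ≤ p.
Pump with i = 2: xy^2z = a^{p+k} b^p has p+k occurrences of a but only p of b. Since k ≥ 1 the counts differ, so xy^2z ∉ L.
Contradiction. Therefore L is not regular.

a^{p+k} b^p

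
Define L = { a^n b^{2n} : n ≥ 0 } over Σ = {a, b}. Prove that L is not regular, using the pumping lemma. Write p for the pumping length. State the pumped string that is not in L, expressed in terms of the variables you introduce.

a^{p+k} b^{2p}

Assume L is regular; let p be its pumping constant.
Let w = a^p b^{2p} ∈ L; note |w| = 3p ≥ p.
Write w = xyz as guaranteed by the lemma, with |xy| ≤ p and |y| > 0.
Because |xy| ≤ p and w begins with p copies of a, we have y = a^k with 1 ≤ k ≤ p.
Pump with i = 2: xy^2z = a^{p+k} b^{2p}. For this to lie in L we would need 2p = 2(p+k), which forces k = 0. But k ≥ 1, so xy^2z ∉ L.
Contradiction. Therefore L is not regular.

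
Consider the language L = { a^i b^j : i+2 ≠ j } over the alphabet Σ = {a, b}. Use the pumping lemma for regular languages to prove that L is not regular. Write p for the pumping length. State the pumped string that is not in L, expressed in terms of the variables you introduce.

Assume L is regular. Let p be the pumping length given by the pumping lemma.
Choose w = a^p b^{p+p!+2}. Since p ≠ (p+p!+2)-2 = p+p!, w ∈ L; and |w| ≥ p.
The pumping lemma gives a decomposition w = xyz where |xy| ≤ p and |y| ≥ 1.
Since the first p symbols of w are all a's and |xy| ≤ p, y lies entirely in the leading a-block: y = a^k for some k with 1 ≤ k ≤ p.
Since 1 ≤ k ≤ p, k divides p!; set t = 1 + p!/k. Then xy^t z has p + (p!/k)·k = p + p! copies of a. Now the a-count is p+p! and (b-count)-2 = (p+p!+2)-2 = p+p!, so i+2 ≠ j fails. So xy^t z = a^{p+p!} b^{p+p!+2} ∉ L.
This contradicts the pumping lemma, so L is not regular.

a^{p+p!} b^{p+p!+2}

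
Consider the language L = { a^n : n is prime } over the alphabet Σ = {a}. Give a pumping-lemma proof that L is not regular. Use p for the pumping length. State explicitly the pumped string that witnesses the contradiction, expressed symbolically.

Suppose for contradiction that L is regular, and let p be the pumping length.
Let q be a prime with q ≥ p+2 (infinitely many primes exist), and take w = a^q ∈ L with |w| = q ≥ p.
The pumping lemma gives a decomposition w = xyz where |xy| ≤ p and |y| > 0.
Then y = a^k for some k with 1 ≤ k ≤ p.
Since 1 ≤ k ≤ p, |xz| = q-k. Pump with i = q+1: |xy^{q+1}z| = (q-k)+(q+1)k = q+qk = q(1+k), which is composite (both factors ≥ 2). So xy^{q+1}z = a^{q(1+k)} ∉ L.
Contradiction. Therefore L is not regular.

a^{q(1+k)}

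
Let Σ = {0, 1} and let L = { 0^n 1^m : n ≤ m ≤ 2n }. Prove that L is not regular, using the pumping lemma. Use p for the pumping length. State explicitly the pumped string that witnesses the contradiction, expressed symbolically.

Suppose for contradiction that L is regular, and let p be the pumping length.
Take w = 0^p 1^p ∈ L (since p ≤ p ≤ 2p), with |w| = 2p ≥ p.
The pumping lemma gives a decomposition w = xyz where |xy| ≤ p and y is nonempty.
Because |xy| ≤ p and w begins with p copies of 0, we have y = 0^k with 1 ≤ k ≤ p.
Pump with i = 2: xy^2z = 0^{p+k} 1^p. Now n = p+k > p = m, so the condition n ≤ m fails. Thus xy^2z ∉ L.
This contradicts the pumping lemma, so L is not regular.

0^{p+k} 1^p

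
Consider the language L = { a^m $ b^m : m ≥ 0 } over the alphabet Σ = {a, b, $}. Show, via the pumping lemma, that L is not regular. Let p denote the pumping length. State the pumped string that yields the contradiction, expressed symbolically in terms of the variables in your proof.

Toward a contradiction, assume L is regular with pumping length p.
Take w = a^p $ b^p ∈ L with |w| = 2p+1 ≥ p.
Write w = xyz as guaranteed by the lemma, with |xy| ≤ p and |y| ≥ 1.
Since the first p symbols of w are all a's and |xy| ≤ p, y lies entirely in the leading a-block: y = a^k for some k with 1 ≤ k ≤ p.
Pump with i = 2: xy^2z = a^{p+k} $ b^p, which would require p+k = p. But k ≥ 1, so xy^2z ∉ L.
This is a contradiction; hence L is not regular.

a^{p+k} $ b^p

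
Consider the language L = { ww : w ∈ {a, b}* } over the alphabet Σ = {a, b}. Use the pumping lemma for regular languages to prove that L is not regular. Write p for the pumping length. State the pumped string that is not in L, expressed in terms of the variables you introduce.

Assume L is regular. Let p be the pumping length given by the pumping lemma.
Take w = a^p b^p a^p b^p = uu where u = a^pb^p; then w ∈ L and |w| = 4p ≥ p.
Write w = xyz as guaranteed by the lemma, with |xy| ≤ p and |y| > 0.
Because |xy| ≤ p and w begins with p copies of a, we have y = a^k with 1 ≤ k ≤ p.
Pump with i = 2: xy^2z = a^{p+k} b^p a^p b^p, of length 4p+k. Suppose this equals vv. The string starts with a and ends with b, so v does too; thus the boundary between the two copies of v is a b→a transition. There is exactly one such transition, at position 2p+k, so |v| = 2p+k and |vv| = 4p+2k ≠ 4p+k since k ≥ 1. So xy^2z ∉ L.
This contradicts the pumping lemma, so L is not regular.

a^{p+k} b^p a^p b^p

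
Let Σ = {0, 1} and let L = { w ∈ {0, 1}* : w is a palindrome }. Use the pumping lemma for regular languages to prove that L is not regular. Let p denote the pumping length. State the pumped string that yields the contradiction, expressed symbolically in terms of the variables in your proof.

Toward a contradiction, assume L is regular with pumping length p.
Take w = 0^p 1 0^p, a palindrome of length 2p+1 ≥ p.
Write w = xyz as guaranteed by the lemma, with |xy| ≤ p and |y| ≥ 1.
The first p characters of w are 0's, so xy (and hence y) consists only of 0's. Write y = 0^k, 1 ≤ k ≤ p.
Pump with i = 2: xy^2z = 0^{p+k} 1 0^p. Its reverse is 0^p 1 0^{p+k}, which differs from xy^2z since k ≥ 1. So xy^2z is not a palindrome and xy^2z ∉ L.
Contradiction. Therefore L is not regular.

0^{p+k} 1 0^p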